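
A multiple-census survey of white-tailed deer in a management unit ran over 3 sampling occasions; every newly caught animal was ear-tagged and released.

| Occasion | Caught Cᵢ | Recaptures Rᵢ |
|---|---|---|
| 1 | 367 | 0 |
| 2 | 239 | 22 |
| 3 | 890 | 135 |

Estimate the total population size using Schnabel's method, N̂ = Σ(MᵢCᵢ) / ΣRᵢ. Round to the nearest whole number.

N ≈ 3869

Marked at large before each occasion: Mᵢ = Σⱼ<ᵢ (Cⱼ − Rⱼ) → M1=0, M2=367, M3=584
Σ MᵢCᵢ = 0·367 + 367·239 + 584·890 = 0 + 87713 + 519760 = 607473
Σ Rᵢ = 0 + 22 + 135 = 157
N̂ = 607473 / 157 ≈ 3869.3 → 3869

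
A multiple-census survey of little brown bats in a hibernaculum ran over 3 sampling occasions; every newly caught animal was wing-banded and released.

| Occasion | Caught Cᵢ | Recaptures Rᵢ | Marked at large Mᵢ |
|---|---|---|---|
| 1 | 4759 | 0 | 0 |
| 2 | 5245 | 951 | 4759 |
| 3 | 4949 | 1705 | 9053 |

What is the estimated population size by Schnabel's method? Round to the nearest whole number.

N ≈ 26,267

Σ MᵢCᵢ = 0·4759 + 4759·5245 + 9053·4949 = 0 + 24960955 + 44803297 = 69764252
Σ Rᵢ = 0 + 951 + 1705 = 2656
N̂ = 69764252 / 2656 ≈ 26266.7 → 26267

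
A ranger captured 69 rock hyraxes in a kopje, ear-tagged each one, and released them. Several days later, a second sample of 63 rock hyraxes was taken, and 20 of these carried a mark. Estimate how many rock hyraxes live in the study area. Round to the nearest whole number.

N ≈ 217

Lincoln-Petersen assumes M/N = R/C, so N = M·C / R.
N = (69 × 63) / 20 = 4347 / 20 ≈ 217.3 → 217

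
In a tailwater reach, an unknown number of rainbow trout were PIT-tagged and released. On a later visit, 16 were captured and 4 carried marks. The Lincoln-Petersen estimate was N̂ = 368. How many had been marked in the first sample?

M = 92

From N = M·C/R: M = N·R / C = 368·4 / 16 = 1472 / 16 = 92.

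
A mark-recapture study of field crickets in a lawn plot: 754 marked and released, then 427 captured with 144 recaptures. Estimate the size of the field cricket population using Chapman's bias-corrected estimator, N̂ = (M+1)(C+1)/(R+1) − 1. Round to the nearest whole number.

N̂ = (754+1)(427+1)/(144+1) − 1 = 755·428/145 − 1
= 323140/145 − 1 ≈ 2228.6 − 1 ≈ 2227.6 → 2228

N ≈ 2228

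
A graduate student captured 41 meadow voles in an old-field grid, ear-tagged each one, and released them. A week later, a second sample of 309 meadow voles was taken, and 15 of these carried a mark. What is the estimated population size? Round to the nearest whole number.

N = (41 × 309) / 15 = 12669 / 15 ≈ 844.6 → 845

N ≈ 845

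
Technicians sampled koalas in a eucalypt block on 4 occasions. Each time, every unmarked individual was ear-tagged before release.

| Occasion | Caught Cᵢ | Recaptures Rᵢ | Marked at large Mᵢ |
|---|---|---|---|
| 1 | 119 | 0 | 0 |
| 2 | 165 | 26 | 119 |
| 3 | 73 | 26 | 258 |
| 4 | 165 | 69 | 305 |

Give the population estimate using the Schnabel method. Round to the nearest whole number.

Σ MᵢCᵢ = 0·119 + 119·165 + 258·73 + 305·165 = 0 + 19635 + 18834 + 50325 = 88794
Σ Rᵢ = 0 + 26 + 26 + 69 = 121
N̂ = 88794 / 121 ≈ 733.8 → 734

N ≈ 734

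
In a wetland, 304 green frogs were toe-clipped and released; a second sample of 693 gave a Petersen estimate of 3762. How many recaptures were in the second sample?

From N = M·C/R: R = M·C / N = 304·693 / 3762 = 210672 / 3762 = 56.

R = 56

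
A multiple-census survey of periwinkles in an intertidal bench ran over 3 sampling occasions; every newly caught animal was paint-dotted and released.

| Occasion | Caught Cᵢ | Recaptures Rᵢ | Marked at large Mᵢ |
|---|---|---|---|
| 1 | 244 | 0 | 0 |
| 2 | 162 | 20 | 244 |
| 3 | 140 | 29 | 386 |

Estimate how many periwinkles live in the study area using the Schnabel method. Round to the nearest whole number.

Σ MᵢCᵢ = 0·244 + 244·162 + 386·140 = 0 + 39528 + 54040 = 93568
Σ Rᵢ = 0 + 20 + 29 = 49
N̂ = 93568 / 49 ≈ 1909.6 → 1910

N ≈ 1910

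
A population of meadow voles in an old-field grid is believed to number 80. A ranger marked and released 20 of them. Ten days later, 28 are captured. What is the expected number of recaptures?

expected recaptures = 7

The marked fraction of the population is 20/80, so in a sample of 28 expect C·(M/N) marked.
E[R] = 20 × 28 / 80 = 560 / 80 = 7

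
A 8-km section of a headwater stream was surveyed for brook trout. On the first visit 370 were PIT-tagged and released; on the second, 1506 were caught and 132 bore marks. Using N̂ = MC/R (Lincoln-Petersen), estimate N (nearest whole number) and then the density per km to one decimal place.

N̂ = 370·1506/132 = 557220/132 ≈ 4221.4 → 4221
Density = N̂ / area = 4221 / 8 ≈ 527.62 → 527.6 per km

density ≈ 527.6 brook trout per km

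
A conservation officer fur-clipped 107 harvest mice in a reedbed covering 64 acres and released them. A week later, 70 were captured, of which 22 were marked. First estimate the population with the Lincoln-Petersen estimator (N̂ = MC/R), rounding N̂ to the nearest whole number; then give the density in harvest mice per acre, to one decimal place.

density ≈ 5.3 harvest mice per acre

N̂ = 107·70/22 = 7490/22 ≈ 340.45 → 340
Density = N̂ / area = 340 / 64 ≈ 5.31 → 5.3 per acre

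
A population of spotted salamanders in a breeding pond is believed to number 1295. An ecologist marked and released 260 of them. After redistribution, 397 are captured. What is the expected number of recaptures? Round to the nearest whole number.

The marked fraction of the population is 260/1295, so in a sample of 397 expect C·(M/N) marked.
E[R] = 260 × 397 / 1295 = 103220 / 1295 ≈ 79.7 → 80

expected recaptures ≈ 80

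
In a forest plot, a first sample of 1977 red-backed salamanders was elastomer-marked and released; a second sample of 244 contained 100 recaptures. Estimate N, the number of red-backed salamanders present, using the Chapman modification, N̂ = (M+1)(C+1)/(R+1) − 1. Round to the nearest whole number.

N ≈ 4797

N̂ = (1977+1)(244+1)/(100+1) − 1 = 1978·245/101 − 1
= 484610/101 − 1 ≈ 4798.1 − 1 ≈ 4797.1 → 4797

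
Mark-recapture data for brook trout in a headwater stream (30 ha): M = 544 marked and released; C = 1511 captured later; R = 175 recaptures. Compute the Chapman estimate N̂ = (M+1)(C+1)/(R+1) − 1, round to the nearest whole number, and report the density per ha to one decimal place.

density ≈ 156.0 brook trout per ha

N̂ = 545·1512/176 − 1 = 824040/176 − 1 ≈ 4681.0 → 4681
Density = N̂ / area = 4681 / 30 ≈ 156.03 → 156.0 per ha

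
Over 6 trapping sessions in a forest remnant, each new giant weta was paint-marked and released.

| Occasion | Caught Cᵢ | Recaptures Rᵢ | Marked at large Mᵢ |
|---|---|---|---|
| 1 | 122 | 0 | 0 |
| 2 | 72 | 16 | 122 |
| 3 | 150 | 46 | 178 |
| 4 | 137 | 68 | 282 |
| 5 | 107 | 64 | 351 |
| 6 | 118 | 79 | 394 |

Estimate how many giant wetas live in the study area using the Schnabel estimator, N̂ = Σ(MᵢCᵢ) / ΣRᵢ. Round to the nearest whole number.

N ≈ 579

Σ MᵢCᵢ = 0·122 + 122·72 + 178·150 + 282·137 + 351·107 + 394·118 = 0 + 8784 + 26700 + 38634 + 37557 + 46492 = 158167
Σ Rᵢ = 0 + 16 + 46 + 68 + 64 + 79 = 273
N̂ = 158167 / 273 ≈ 579.4 → 579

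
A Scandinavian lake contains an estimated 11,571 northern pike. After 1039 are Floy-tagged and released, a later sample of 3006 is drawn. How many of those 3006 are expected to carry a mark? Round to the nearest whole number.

expected recaptures ≈ 270

Expected recaptures E[R] = M·C / N.
E[R] = 1039 × 3006 / 11571 = 3123234 / 11571 ≈ 269.9 → 270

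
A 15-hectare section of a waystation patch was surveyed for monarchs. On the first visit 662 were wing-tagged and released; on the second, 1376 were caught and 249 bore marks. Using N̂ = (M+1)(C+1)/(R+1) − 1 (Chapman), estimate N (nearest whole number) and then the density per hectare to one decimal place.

density ≈ 243.4 monarchs per hectare

N̂ = 663·1377/250 − 1 = 912951/250 − 1 ≈ 3650.8 → 3651
Density = N̂ / area = 3651 / 15 ≈ 243.40 → 243.4 per hectare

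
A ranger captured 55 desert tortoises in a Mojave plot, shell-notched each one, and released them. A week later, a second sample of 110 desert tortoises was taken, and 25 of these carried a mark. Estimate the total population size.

N = 242

N = (55 × 110) / 25 = 6050 / 25 = 242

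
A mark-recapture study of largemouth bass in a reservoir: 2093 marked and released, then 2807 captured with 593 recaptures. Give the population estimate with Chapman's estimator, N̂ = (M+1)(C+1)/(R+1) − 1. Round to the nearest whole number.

N̂ = (2093+1)(2807+1)/(593+1) − 1 = 2094·2808/594 − 1
= 5879952/594 − 1 ≈ 9898.9 − 1 ≈ 9897.9 → 9898

N ≈ 9898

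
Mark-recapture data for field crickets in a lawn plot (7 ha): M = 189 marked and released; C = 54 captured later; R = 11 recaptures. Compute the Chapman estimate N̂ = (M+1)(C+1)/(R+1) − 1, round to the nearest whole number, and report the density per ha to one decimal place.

N̂ = 190·55/12 − 1 = 10450/12 − 1 ≈ 869.8 → 870
Density = N̂ / area = 870 / 7 ≈ 124.29 → 124.3 per ha

density ≈ 124.3 field crickets per ha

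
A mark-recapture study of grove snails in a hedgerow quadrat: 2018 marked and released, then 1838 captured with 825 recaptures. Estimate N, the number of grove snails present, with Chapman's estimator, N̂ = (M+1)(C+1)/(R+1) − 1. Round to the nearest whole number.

N̂ = (2018+1)(1838+1)/(825+1) − 1 = 2019·1839/826 − 1
= 3712941/826 − 1 ≈ 4495.1 − 1 ≈ 4494.1 → 4494

N ≈ 4494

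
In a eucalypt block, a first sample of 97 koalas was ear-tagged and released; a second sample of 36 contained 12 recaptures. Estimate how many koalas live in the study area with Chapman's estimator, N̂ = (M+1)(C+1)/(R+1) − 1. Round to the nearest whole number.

N̂ = (97+1)(36+1)/(12+1) − 1 = 98·37/13 − 1
= 3626/13 − 1 ≈ 278.9 − 1 ≈ 277.9 → 278

N ≈ 278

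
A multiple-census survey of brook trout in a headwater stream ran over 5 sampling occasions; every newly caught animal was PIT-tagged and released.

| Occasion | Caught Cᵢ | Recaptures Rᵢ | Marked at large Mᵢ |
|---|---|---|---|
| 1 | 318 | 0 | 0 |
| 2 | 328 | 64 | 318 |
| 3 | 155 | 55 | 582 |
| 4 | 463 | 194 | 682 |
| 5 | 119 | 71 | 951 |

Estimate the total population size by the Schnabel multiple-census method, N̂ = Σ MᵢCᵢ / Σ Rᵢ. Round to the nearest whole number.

Σ MᵢCᵢ = 0·318 + 318·328 + 582·155 + 682·463 + 951·119 = 0 + 104304 + 90210 + 315766 + 113169 = 623449
Σ Rᵢ = 0 + 64 + 55 + 194 + 71 = 384
N̂ = 623449 / 384 ≈ 1623.6 → 1624

N ≈ 1624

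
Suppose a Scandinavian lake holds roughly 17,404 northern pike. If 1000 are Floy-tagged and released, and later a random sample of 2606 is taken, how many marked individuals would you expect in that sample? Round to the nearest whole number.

expected recaptures ≈ 150

The marked fraction of the population is 1000/17404, so in a sample of 2606 expect C·(M/N) marked.
E[R] = 1000 × 2606 / 17404 = 2606000 / 17404 ≈ 149.7 → 150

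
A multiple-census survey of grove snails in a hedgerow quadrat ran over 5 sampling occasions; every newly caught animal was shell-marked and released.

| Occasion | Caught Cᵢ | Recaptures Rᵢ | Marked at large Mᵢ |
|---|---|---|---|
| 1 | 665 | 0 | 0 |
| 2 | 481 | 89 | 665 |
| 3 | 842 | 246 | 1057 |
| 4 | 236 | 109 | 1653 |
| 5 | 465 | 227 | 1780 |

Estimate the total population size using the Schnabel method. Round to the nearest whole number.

N ≈ 3618

Σ MᵢCᵢ = 0·665 + 665·481 + 1057·842 + 1653·236 + 1780·465 = 0 + 319865 + 889994 + 390108 + 827700 = 2427667
Σ Rᵢ = 0 + 89 + 246 + 109 + 227 = 671
N̂ = 2427667 / 671 ≈ 3618.0 → 3618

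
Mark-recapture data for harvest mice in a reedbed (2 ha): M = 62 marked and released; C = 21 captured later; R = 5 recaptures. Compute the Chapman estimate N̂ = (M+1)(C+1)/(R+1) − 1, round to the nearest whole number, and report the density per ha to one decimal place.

N̂ = 63·22/6 − 1 = 1386/6 − 1 = 230
Density = N̂ / area = 230 / 2 = 115.0 per ha

density ≈ 115.0 harvest mice per ha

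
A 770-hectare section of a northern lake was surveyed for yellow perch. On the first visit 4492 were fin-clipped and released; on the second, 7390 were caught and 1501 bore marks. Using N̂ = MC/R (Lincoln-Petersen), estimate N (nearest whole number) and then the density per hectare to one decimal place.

N̂ = 4492·7390/1501 = 33195880/1501 ≈ 22115.8 → 22116
Density = N̂ / area = 22116 / 770 ≈ 28.72 → 28.7 per hectare

density ≈ 28.7 yellow perch per hectare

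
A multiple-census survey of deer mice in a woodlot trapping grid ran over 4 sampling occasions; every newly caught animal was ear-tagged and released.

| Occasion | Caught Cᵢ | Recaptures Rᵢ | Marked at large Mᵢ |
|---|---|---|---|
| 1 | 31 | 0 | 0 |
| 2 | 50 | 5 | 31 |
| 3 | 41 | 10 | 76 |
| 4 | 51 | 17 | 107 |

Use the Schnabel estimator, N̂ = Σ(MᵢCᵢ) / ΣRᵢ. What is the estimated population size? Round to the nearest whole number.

Σ MᵢCᵢ = 0·31 + 31·50 + 76·41 + 107·51 = 0 + 1550 + 3116 + 5457 = 10123
Σ Rᵢ = 0 + 5 + 10 + 17 = 32
N̂ = 10123 / 32 ≈ 316.3 → 316

N ≈ 316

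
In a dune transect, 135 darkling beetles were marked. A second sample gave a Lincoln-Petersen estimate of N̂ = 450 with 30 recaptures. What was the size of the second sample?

From N = M·C/R: C = N·R / M = 450·30 / 135 = 13500 / 135 = 100.

C = 100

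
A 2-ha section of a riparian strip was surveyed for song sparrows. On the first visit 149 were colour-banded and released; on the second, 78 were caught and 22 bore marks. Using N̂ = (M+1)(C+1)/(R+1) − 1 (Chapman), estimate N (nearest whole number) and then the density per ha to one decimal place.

N̂ = 150·79/23 − 1 = 11850/23 − 1 ≈ 514.2 → 514
Density = N̂ / area = 514 / 2 = 257.0 per ha

density ≈ 257.0 song sparrows per ha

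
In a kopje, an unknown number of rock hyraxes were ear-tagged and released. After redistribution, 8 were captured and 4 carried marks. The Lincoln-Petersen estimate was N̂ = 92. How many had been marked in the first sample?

M = 46

From N = M·C/R: M = N·R / C = 92·4 / 8 = 368 / 8 = 46.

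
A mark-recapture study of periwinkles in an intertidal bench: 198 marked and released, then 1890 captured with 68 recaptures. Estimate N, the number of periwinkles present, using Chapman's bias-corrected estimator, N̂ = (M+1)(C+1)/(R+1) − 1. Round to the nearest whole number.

N ≈ 5453

N̂ = (198+1)(1890+1)/(68+1) − 1 = 199·1891/69 − 1
= 376309/69 − 1 ≈ 5453.8 − 1 ≈ 5452.8 → 5453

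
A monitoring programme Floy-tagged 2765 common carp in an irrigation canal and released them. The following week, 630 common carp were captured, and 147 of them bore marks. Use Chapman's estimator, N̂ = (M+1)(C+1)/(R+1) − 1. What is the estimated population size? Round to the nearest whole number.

N̂ = (2765+1)(630+1)/(147+1) − 1 = 2766·631/148 − 1
= 1745346/148 − 1 ≈ 11792.9 − 1 ≈ 11791.9 → 11792

N ≈ 11,792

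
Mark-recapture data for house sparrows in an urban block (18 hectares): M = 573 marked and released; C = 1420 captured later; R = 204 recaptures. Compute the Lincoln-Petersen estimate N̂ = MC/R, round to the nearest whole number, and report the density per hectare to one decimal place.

N̂ = 573·1420/204 = 813660/204 ≈ 3988.5 → 3989
Density = N̂ / area = 3989 / 18 ≈ 221.61 → 221.6 per hectare

density ≈ 221.6 house sparrows per hectare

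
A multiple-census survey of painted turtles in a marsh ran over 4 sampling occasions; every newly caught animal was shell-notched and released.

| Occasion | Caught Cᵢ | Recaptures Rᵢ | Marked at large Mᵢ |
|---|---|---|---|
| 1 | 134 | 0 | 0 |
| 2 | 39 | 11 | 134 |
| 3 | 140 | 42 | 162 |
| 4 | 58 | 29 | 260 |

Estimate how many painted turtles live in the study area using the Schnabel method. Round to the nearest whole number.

N ≈ 524

Σ MᵢCᵢ = 0·134 + 134·39 + 162·140 + 260·58 = 0 + 5226 + 22680 + 15080 = 42986
Σ Rᵢ = 0 + 11 + 42 + 29 = 82
N̂ = 42986 / 82 ≈ 524.2 → 524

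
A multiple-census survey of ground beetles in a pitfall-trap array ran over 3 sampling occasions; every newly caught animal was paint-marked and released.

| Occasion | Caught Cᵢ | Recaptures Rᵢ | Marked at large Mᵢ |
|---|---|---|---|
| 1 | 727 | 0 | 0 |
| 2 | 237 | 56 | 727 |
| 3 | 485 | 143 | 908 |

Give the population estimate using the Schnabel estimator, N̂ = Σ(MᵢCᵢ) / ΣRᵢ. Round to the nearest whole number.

Σ MᵢCᵢ = 0·727 + 727·237 + 908·485 = 0 + 172299 + 440380 = 612679
Σ Rᵢ = 0 + 56 + 143 = 199
N̂ = 612679 / 199 ≈ 3078.8 → 3079

N ≈ 3079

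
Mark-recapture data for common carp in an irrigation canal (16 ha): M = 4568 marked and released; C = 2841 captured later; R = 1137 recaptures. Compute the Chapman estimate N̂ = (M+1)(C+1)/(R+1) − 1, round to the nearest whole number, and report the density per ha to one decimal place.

N̂ = 4569·2842/1138 − 1 = 12985098/1138 − 1 ≈ 11409.46 → 11409
Density = N̂ / area = 11409 / 16 ≈ 713.06 → 713.1 per ha

density ≈ 713.1 common carp per ha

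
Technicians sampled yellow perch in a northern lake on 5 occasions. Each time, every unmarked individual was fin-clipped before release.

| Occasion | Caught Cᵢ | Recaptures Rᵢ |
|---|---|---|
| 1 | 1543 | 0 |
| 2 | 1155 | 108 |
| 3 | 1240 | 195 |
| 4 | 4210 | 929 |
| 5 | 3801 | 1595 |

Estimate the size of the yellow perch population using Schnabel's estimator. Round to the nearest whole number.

Marked at large before each occasion: Mᵢ = Σⱼ<ᵢ (Cⱼ − Rⱼ) → M1=0, M2=1543, M3=2590, M4=3635, M5=6916
Σ MᵢCᵢ = 0·1543 + 1543·1155 + 2590·1240 + 3635·4210 + 6916·3801 = 0 + 1782165 + 3211600 + 15303350 + 26287716 = 46584831
Σ Rᵢ = 0 + 108 + 195 + 929 + 1595 = 2827
N̂ = 46584831 / 2827 ≈ 16478.5 → 16479

N ≈ 16,479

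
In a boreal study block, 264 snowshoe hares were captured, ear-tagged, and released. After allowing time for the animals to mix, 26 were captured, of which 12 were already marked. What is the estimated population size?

N = 572

Lincoln-Petersen assumes M/N = R/C, so N = M·C / R.
N = (264 × 26) / 12 = 6864 / 12 = 572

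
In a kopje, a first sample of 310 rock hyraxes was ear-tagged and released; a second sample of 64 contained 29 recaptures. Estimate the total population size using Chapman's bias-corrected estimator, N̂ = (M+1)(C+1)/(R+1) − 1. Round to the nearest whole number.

N ≈ 673

N̂ = (310+1)(64+1)/(29+1) − 1 = 311·65/30 − 1
= 20215/30 − 1 ≈ 673.8 − 1 ≈ 672.8 → 673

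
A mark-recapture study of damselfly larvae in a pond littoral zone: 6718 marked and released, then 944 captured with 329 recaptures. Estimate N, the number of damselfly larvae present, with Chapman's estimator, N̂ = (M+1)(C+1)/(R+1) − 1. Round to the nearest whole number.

N ≈ 19,240

N̂ = (6718+1)(944+1)/(329+1) − 1 = 6719·945/330 − 1
= 6349455/330 − 1 ≈ 19240.8 − 1 ≈ 19239.8 → 19240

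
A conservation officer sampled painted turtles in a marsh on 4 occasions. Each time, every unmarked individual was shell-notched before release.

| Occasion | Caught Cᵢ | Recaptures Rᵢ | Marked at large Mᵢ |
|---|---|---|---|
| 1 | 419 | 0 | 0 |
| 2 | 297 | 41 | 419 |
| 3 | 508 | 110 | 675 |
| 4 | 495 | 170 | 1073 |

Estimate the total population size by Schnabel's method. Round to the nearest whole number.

N ≈ 3111

Σ MᵢCᵢ = 0·419 + 419·297 + 675·508 + 1073·495 = 0 + 124443 + 342900 + 531135 = 998478
Σ Rᵢ = 0 + 41 + 110 + 170 = 321
N̂ = 998478 / 321 ≈ 3110.5 → 3111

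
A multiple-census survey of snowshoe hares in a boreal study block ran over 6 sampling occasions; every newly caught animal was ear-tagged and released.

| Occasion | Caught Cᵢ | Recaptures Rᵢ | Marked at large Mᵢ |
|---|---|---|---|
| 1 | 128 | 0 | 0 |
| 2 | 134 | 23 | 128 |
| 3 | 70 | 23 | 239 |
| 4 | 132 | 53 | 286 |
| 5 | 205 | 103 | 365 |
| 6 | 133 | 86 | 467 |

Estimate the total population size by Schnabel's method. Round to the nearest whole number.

Σ MᵢCᵢ = 0·128 + 128·134 + 239·70 + 286·132 + 365·205 + 467·133 = 0 + 17152 + 16730 + 37752 + 74825 + 62111 = 208570
Σ Rᵢ = 0 + 23 + 23 + 53 + 103 + 86 = 288
N̂ = 208570 / 288 ≈ 724.2 → 724

N ≈ 724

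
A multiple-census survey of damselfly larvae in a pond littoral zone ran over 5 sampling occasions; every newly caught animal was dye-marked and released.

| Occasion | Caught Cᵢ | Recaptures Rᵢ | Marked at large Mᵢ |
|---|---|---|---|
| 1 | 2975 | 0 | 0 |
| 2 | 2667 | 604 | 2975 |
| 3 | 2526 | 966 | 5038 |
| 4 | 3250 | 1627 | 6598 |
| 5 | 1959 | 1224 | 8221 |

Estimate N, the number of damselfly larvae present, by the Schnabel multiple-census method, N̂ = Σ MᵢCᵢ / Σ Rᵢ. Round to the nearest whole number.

N ≈ 13,166

Σ MᵢCᵢ = 0·2975 + 2975·2667 + 5038·2526 + 6598·3250 + 8221·1959 = 0 + 7934325 + 12725988 + 21443500 + 16104939 = 58208752
Σ Rᵢ = 0 + 604 + 966 + 1627 + 1224 = 4421
N̂ = 58208752 / 4421 ≈ 13166.4 → 13166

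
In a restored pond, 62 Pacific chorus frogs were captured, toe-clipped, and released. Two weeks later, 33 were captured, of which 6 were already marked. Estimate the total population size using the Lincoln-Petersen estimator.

N = 341

Lincoln-Petersen assumes M/N = R/C, so N = M·C / R.
N = (62 × 33) / 6 = 2046 / 6 = 341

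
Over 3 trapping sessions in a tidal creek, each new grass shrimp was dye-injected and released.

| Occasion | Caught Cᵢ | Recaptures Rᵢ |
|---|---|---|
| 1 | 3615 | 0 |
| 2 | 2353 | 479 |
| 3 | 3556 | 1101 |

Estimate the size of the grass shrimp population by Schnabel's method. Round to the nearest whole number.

Marked at large before each occasion: Mᵢ = Σⱼ<ᵢ (Cⱼ − Rⱼ) → M1=0, M2=3615, M3=5489
Σ MᵢCᵢ = 0·3615 + 3615·2353 + 5489·3556 = 0 + 8506095 + 19518884 = 28024979
Σ Rᵢ = 0 + 479 + 1101 = 1580
N̂ = 28024979 / 1580 ≈ 17737.3 → 17737

N ≈ 17,737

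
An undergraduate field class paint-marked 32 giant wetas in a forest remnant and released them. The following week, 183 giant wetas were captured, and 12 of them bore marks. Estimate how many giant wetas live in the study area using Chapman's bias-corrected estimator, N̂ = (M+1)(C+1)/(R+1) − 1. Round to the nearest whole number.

N̂ = (32+1)(183+1)/(12+1) − 1 = 33·184/13 − 1
= 6072/13 − 1 ≈ 467.1 − 1 ≈ 466.1 → 466

N ≈ 466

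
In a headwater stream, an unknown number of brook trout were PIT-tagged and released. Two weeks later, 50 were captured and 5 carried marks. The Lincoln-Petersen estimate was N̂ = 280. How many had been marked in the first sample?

From N = M·C/R: M = N·R / C = 280·5 / 50 = 1400 / 50 = 28.

M = 28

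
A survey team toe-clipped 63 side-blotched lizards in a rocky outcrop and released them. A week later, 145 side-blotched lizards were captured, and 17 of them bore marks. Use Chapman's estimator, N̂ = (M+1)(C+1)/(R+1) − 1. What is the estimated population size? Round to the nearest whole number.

N ≈ 518

N̂ = (63+1)(145+1)/(17+1) − 1 = 64·146/18 − 1
= 9344/18 − 1 ≈ 519.1 − 1 ≈ 518.1 → 518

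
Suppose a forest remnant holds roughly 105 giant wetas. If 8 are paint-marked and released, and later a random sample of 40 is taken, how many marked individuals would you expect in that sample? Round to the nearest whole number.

Expected recaptures E[R] = M·C / N.
E[R] = 8 × 40 / 105 = 320 / 105 ≈ 3.0 → 3

expected recaptures ≈ 3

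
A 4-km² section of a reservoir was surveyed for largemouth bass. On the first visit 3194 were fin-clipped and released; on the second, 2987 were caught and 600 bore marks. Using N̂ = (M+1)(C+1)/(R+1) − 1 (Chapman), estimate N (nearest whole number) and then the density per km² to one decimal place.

density ≈ 3971.0 largemouth bass per km²

N̂ = 3195·2988/601 − 1 = 9546660/601 − 1 ≈ 15883.6 → 15884
Density = N̂ / area = 15884 / 4 = 3971.0 per km²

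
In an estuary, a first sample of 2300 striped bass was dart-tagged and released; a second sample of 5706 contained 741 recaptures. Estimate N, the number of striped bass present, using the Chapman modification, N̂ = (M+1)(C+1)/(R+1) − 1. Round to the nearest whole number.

N ≈ 17,697

N̂ = (2300+1)(5706+1)/(741+1) − 1 = 2301·5707/742 − 1
= 13131807/742 − 1 ≈ 17697.9 − 1 ≈ 17696.9 → 17697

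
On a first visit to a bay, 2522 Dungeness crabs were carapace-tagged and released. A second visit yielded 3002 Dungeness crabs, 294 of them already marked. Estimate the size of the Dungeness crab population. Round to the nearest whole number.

N ≈ 25,752

Lincoln-Petersen assumes M/N = R/C, so N = M·C / R.
N = (2522 × 3002) / 294 = 7571044 / 294 ≈ 25751.9 → 25752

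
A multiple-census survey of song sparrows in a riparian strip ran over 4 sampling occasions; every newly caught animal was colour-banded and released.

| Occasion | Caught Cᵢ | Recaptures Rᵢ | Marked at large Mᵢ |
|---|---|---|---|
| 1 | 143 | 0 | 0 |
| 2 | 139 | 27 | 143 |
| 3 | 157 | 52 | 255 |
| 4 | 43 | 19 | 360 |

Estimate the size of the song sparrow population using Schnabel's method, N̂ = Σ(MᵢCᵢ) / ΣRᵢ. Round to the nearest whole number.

N ≈ 769

Σ MᵢCᵢ = 0·143 + 143·139 + 255·157 + 360·43 = 0 + 19877 + 40035 + 15480 = 75392
Σ Rᵢ = 0 + 27 + 52 + 19 = 98
N̂ = 75392 / 98 ≈ 769.3 → 769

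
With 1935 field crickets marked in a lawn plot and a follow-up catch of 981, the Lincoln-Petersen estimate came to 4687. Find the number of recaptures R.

R = 405

From N = M·C/R: R = M·C / N = 1935·981 / 4687 = 1898235 / 4687 = 405.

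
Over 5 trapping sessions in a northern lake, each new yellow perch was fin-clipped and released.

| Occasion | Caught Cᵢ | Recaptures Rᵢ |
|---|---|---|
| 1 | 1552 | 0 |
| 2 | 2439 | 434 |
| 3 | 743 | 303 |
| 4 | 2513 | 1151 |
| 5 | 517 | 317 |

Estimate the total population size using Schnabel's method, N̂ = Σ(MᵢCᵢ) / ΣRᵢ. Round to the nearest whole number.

Marked at large before each occasion: Mᵢ = Σⱼ<ᵢ (Cⱼ − Rⱼ) → M1=0, M2=1552, M3=3557, M4=3997, M5=5359
Σ MᵢCᵢ = 0·1552 + 1552·2439 + 3557·743 + 3997·2513 + 5359·517 = 0 + 3785328 + 2642851 + 10044461 + 2770603 = 19243243
Σ Rᵢ = 0 + 434 + 303 + 1151 + 317 = 2205
N̂ = 19243243 / 2205 ≈ 8727.1 → 8727

N ≈ 8727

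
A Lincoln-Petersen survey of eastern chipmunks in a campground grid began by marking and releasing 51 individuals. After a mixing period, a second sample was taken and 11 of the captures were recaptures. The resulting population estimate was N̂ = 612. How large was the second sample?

From N = M·C/R: C = N·R / M = 612·11 / 51 = 6732 / 51 = 132.

C = 132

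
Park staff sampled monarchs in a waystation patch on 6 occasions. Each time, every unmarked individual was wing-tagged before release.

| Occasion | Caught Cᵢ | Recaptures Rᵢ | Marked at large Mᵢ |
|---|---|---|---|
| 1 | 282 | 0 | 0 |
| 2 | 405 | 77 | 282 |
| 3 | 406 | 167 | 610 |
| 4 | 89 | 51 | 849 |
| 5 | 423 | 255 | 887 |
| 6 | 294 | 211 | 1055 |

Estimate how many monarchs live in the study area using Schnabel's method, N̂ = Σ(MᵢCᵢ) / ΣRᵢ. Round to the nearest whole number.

Σ MᵢCᵢ = 0·282 + 282·405 + 610·406 + 849·89 + 887·423 + 1055·294 = 0 + 114210 + 247660 + 75561 + 375201 + 310170 = 1122802
Σ Rᵢ = 0 + 77 + 167 + 51 + 255 + 211 = 761
N̂ = 1122802 / 761 ≈ 1475.4 → 1475

N ≈ 1475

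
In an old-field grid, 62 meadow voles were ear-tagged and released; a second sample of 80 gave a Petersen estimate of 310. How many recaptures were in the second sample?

R = 16

From N = M·C/R: R = M·C / N = 62·80 / 310 = 4960 / 310 = 16.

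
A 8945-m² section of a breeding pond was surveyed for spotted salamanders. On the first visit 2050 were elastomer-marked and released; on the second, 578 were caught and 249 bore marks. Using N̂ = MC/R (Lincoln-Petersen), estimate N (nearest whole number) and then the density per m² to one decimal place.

N̂ = 2050·578/249 = 1184900/249 ≈ 4758.6 → 4759
Density = N̂ / area = 4759 / 8945 ≈ 0.53 → 0.5 per m²

density ≈ 0.5 spotted salamanders per m²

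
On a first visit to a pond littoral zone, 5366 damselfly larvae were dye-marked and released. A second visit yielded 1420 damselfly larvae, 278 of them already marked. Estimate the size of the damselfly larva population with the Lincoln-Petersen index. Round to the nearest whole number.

N = (5366 × 1420) / 278 = 7619720 / 278 ≈ 27409.1 → 27409

N ≈ 27,409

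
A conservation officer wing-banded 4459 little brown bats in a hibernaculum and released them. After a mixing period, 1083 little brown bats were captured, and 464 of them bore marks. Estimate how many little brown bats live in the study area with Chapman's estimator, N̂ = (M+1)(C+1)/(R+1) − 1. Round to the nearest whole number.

N̂ = (4459+1)(1083+1)/(464+1) − 1 = 4460·1084/465 − 1
= 4834640/465 − 1 ≈ 10397.1 − 1 ≈ 10396.1 → 10396

N ≈ 10,396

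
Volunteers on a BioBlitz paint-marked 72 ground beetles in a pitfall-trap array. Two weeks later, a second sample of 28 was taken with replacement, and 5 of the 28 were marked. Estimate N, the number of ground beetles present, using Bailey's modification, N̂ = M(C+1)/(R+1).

N̂ = 72·(28+1)/(5+1) = 72·29/6 = 2088/6 = 348

N = 348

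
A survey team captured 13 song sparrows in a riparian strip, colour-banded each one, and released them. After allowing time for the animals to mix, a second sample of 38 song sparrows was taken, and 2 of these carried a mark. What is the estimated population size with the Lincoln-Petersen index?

N = 247

N = (13 × 38) / 2 = 494 / 2 = 247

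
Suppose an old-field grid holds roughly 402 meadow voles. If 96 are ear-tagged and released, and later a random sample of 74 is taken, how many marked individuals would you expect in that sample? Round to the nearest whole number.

The marked fraction of the population is 96/402, so in a sample of 74 expect C·(M/N) marked.
E[R] = 96 × 74 / 402 = 7104 / 402 ≈ 17.7 → 18

expected recaptures ≈ 18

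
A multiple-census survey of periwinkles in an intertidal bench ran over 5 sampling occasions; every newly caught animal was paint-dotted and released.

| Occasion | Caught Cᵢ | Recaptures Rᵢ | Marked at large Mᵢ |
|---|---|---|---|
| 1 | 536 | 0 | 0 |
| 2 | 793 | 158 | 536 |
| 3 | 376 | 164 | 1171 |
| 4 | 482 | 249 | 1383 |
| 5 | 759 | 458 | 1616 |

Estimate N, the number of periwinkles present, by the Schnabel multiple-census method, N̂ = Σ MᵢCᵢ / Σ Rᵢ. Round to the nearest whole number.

Σ MᵢCᵢ = 0·536 + 536·793 + 1171·376 + 1383·482 + 1616·759 = 0 + 425048 + 440296 + 666606 + 1226544 = 2758494
Σ Rᵢ = 0 + 158 + 164 + 249 + 458 = 1029
N̂ = 2758494 / 1029 ≈ 2680.8 → 2681

N ≈ 2681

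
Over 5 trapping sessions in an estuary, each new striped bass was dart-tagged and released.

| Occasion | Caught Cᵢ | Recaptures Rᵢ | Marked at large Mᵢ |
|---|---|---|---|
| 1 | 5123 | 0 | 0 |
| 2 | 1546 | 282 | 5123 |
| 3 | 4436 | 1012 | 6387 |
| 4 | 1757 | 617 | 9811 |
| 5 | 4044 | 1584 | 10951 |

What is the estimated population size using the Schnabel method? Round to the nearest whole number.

Σ MᵢCᵢ = 0·5123 + 5123·1546 + 6387·4436 + 9811·1757 + 10951·4044 = 0 + 7920158 + 28332732 + 17237927 + 44285844 = 97776661
Σ Rᵢ = 0 + 282 + 1012 + 617 + 1584 = 3495
N̂ = 97776661 / 3495 ≈ 27976.2 → 27976

N ≈ 27,976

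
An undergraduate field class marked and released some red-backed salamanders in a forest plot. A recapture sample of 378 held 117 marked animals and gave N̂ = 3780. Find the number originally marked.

From N = M·C/R: M = N·R / C = 3780·117 / 378 = 442260 / 378 = 1170.

M = 1170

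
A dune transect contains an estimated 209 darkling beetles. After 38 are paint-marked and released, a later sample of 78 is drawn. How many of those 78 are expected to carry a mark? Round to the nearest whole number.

expected recaptures ≈ 14

The marked fraction of the population is 38/209, so in a sample of 78 expect C·(M/N) marked.
E[R] = 38 × 78 / 209 = 2964 / 209 ≈ 14.2 → 14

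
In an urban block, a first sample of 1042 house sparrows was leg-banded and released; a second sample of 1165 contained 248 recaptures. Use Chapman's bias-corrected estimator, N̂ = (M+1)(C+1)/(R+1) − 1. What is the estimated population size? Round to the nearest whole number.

N̂ = (1042+1)(1165+1)/(248+1) − 1 = 1043·1166/249 − 1
= 1216138/249 − 1 ≈ 4884.1 − 1 ≈ 4883.1 → 4883

N ≈ 4883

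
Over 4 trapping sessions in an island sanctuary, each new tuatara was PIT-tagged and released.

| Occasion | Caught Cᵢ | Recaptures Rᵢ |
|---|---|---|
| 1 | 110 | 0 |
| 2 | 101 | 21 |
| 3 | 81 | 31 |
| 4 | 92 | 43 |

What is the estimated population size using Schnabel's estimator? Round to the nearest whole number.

N ≈ 511

Marked at large before each occasion: Mᵢ = Σⱼ<ᵢ (Cⱼ − Rⱼ) → M1=0, M2=110, M3=190, M4=240
Σ MᵢCᵢ = 0·110 + 110·101 + 190·81 + 240·92 = 0 + 11110 + 15390 + 22080 = 48580
Σ Rᵢ = 0 + 21 + 31 + 43 = 95
N̂ = 48580 / 95 ≈ 511.4 → 511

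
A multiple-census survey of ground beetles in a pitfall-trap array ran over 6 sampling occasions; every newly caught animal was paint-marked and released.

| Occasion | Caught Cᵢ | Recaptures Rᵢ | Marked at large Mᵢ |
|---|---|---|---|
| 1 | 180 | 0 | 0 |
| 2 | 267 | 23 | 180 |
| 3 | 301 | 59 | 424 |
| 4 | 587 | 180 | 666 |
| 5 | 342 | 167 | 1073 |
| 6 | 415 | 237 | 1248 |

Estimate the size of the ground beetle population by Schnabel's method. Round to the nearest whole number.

Σ MᵢCᵢ = 0·180 + 180·267 + 424·301 + 666·587 + 1073·342 + 1248·415 = 0 + 48060 + 127624 + 390942 + 366966 + 517920 = 1451512
Σ Rᵢ = 0 + 23 + 59 + 180 + 167 + 237 = 666
N̂ = 1451512 / 666 ≈ 2179.4 → 2179

N ≈ 2179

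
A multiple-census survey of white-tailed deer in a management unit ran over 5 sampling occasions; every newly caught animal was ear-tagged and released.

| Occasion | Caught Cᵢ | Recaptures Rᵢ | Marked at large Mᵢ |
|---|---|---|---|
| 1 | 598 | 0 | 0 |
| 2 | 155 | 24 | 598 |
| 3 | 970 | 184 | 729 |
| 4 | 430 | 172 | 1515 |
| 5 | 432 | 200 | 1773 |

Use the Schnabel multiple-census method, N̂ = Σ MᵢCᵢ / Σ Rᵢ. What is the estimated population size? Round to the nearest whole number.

N ≈ 3823

Σ MᵢCᵢ = 0·598 + 598·155 + 729·970 + 1515·430 + 1773·432 = 0 + 92690 + 707130 + 651450 + 765936 = 2217206
Σ Rᵢ = 0 + 24 + 184 + 172 + 200 = 580
N̂ = 2217206 / 580 ≈ 3822.8 → 3823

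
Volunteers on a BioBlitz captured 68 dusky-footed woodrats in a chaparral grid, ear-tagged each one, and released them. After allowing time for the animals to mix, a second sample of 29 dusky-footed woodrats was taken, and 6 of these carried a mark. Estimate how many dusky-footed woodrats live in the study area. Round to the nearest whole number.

N ≈ 329

The marked fraction in the recapture sample should equal the marked fraction in the population: 6/29 = 68/N.
N = (68 × 29) / 6 = 1972 / 6 ≈ 328.7 → 329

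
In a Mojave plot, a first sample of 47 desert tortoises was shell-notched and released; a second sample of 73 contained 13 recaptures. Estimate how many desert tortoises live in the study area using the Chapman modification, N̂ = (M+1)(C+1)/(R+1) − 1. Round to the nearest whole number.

N̂ = (47+1)(73+1)/(13+1) − 1 = 48·74/14 − 1
= 3552/14 − 1 ≈ 253.7 − 1 ≈ 252.7 → 253

N ≈ 253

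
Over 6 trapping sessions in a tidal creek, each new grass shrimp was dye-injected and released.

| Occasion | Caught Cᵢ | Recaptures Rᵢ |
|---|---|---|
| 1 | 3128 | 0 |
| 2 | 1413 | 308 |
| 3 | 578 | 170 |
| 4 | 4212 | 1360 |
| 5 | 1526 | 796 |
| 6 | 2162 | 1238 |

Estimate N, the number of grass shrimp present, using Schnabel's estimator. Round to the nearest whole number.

Marked at large before each occasion: Mᵢ = Σⱼ<ᵢ (Cⱼ − Rⱼ) → M1=0, M2=3128, M3=4233, M4=4641, M5=7493, M6=8223
Σ MᵢCᵢ = 0·3128 + 3128·1413 + 4233·578 + 4641·4212 + 7493·1526 + 8223·2162 = 0 + 4419864 + 2446674 + 19547892 + 11434318 + 17778126 = 55626874
Σ Rᵢ = 0 + 308 + 170 + 1360 + 796 + 1238 = 3872
N̂ = 55626874 / 3872 ≈ 14366.4 → 14366

N ≈ 14,366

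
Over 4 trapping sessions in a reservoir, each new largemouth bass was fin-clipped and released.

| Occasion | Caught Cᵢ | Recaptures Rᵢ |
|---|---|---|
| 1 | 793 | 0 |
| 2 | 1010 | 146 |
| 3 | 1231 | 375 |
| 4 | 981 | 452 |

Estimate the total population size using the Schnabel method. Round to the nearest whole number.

N ≈ 5453

Marked at large before each occasion: Mᵢ = Σⱼ<ᵢ (Cⱼ − Rⱼ) → M1=0, M2=793, M3=1657, M4=2513
Σ MᵢCᵢ = 0·793 + 793·1010 + 1657·1231 + 2513·981 = 0 + 800930 + 2039767 + 2465253 = 5305950
Σ Rᵢ = 0 + 146 + 375 + 452 = 973
N̂ = 5305950 / 973 ≈ 5453.2 → 5453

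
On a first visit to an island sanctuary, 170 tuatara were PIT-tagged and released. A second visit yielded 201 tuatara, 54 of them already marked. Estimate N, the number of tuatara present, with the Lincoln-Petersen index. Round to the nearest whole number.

If marked individuals mix randomly, R/C ≈ M/N, giving N ≈ M·C/R.
N = (170 × 201) / 54 = 34170 / 54 ≈ 632.8 → 633

N ≈ 633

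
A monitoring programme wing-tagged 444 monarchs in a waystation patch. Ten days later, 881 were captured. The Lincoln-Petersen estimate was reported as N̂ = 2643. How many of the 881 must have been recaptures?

From N = M·C/R: R = M·C / N = 444·881 / 2643 = 391164 / 2643 = 148.

R = 148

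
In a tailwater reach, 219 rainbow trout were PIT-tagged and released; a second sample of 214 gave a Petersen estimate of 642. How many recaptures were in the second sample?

R = 73

From N = M·C/R: R = M·C / N = 219·214 / 642 = 46866 / 642 = 73.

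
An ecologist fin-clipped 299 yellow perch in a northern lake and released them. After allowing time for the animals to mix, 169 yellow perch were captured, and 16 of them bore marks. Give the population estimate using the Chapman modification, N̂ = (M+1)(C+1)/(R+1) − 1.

N̂ = (299+1)(169+1)/(16+1) − 1 = 300·170/17 − 1
= 51000/17 − 1 = 3000 − 1 = 2999

N = 2999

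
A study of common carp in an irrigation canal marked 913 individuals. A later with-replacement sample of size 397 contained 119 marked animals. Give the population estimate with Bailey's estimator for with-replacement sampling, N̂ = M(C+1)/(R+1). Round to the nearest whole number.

N ≈ 3028

N̂ = 913·(397+1)/(119+1) = 913·398/120 = 363374/120 ≈ 3028.1 → 3028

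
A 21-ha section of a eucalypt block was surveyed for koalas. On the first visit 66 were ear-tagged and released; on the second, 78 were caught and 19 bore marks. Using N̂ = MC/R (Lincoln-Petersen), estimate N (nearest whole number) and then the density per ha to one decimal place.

N̂ = 66·78/19 = 5148/19 ≈ 270.9 → 271
Density = N̂ / area = 271 / 21 ≈ 12.90 → 12.9 per ha

density ≈ 12.9 koalas per ha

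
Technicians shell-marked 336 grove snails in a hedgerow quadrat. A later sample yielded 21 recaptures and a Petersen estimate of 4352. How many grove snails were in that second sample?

From N = M·C/R: C = N·R / M = 4352·21 / 336 = 91392 / 336 = 272.

C = 272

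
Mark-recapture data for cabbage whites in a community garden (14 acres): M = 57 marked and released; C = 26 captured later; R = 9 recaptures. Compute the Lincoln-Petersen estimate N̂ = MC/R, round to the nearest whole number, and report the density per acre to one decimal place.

N̂ = 57·26/9 = 1482/9 ≈ 164.7 → 165
Density = N̂ / area = 165 / 14 ≈ 11.79 → 11.8 per acre

density ≈ 11.8 cabbage whites per acre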